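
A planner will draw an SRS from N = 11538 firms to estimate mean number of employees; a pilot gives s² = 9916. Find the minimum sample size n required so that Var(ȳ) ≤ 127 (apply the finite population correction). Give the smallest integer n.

Without fpc, n₀ = s²/D = 9916/127 = 78.0787.
With fpc, (1 − n/N)·s²/n ≤ D requires n ≥ n₀/(1 + n₀/N) = 78.0787/(1 + 78.0787/11538) = 77.5539.
Rounding up, n = 78.

78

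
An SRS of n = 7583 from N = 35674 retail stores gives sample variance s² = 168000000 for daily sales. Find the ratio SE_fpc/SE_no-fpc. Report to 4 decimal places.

0.8874

f = n/N = 7583/35674 = 0.21256377.
SE_no-fpc = √(s²/n) = 148.84495; SE_fpc = √((1−f)s²/n) = 132.08144.
Ratio = √(1−f) = 0.88737604.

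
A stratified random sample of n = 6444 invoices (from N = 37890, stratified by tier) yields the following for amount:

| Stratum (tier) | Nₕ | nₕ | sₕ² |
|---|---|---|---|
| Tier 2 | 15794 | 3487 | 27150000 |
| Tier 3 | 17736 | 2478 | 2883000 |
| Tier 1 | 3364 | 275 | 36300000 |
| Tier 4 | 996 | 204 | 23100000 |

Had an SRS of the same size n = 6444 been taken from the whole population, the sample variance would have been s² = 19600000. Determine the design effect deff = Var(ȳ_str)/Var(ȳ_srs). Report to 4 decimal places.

0.9076

Var(ȳ_str) = Σ Wₕ²(1−fₕ)sₕ²/nₕ with Wₕ = Nₕ/37890:
  Tier 2: (15794/37890)²·(1−3487/15794)·27150000/3487 = 1054.1757
  Tier 3: (17736/37890)²·(1−2478/17736)·2883000/2478 = 219.30444
  Tier 1: (3364/37890)²·(1−275/3364)·36300000/275 = 955.42943
  Tier 4: (996/37890)²·(1−204/996)·23100000/204 = 62.218154
  → Var(ȳ_str) = 2291.1277.
Var(ȳ_srs) = (1 − 6444/37890)·19600000/6444 = 2524.3022.
deff = 2291.1277 / 2524.3022 = 0.9076.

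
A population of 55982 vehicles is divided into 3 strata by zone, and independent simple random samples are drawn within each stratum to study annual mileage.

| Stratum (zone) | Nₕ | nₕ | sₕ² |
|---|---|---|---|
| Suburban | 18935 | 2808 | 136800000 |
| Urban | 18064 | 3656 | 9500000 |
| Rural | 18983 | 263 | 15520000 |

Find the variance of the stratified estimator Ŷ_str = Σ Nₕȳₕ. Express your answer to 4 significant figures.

3.652 × 10^13

Var(Ŷ_str) = Σₕ Nₕ²(1 − fₕ)sₕ²/nₕ.
Suburban: 18935²·(1 − 2808/18935)·136800000/2808 = 1.4876744 × 10^13.
Urban: 18064²·(1 − 3656/18064)·9500000/3656 = 6.7629323 × 10^11.
Rural: 18983²·(1 − 263/18983)·15520000/263 = 2.0970397 × 10^13.
Sum = 3.6523434 × 10^13.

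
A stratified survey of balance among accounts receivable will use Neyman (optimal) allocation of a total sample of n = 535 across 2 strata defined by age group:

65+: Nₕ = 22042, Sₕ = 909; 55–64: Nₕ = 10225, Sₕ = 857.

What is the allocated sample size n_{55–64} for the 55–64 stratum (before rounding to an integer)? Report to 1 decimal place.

Neyman allocation: nₕ = n·NₕSₕ / Σⱼ NⱼSⱼ.
Σ NⱼSⱼ = 22042·909 + 10225·857 = 2.8799003 × 10^7.
n_{55–64} = 535·10225·857 / (2.8799003 × 10^7) = 162.8.

162.8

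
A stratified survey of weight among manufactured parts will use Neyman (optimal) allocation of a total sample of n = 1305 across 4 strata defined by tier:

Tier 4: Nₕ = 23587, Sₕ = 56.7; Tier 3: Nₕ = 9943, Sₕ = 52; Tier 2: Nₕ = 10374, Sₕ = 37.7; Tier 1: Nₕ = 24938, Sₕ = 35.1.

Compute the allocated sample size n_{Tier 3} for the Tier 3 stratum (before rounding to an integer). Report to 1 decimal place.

216.2

Neyman allocation: nₕ = n·NₕSₕ / Σⱼ NⱼSⱼ.
Σ NⱼSⱼ = 23587·56.7 + 9943·52 + 10374·37.7 + 24938·35.1 = 3.1208425 × 10^6.
n_{Tier 3} = 1305·9943·52 / (3.1208425 × 10^6) = 216.2.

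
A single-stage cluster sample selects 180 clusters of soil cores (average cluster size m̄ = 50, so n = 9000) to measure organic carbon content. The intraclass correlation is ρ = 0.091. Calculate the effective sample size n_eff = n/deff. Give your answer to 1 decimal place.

deff = 1 + (50 − 1)·0.091 = 1 + 4.459 = 5.459.
n_eff = 9000 / 5.459 = 1648.7.

1648.7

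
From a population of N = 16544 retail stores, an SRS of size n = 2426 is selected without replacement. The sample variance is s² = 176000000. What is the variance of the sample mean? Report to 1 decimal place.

61909.1

Under SRS without replacement, Var(ȳ) = (1 − f)·s²/n with f = n/N = 2426/16544 = 0.14663926.
Var(ȳ) = (1 − 0.14663926)·176000000/2426 = 0.85336074·72547.403 = 61909.105.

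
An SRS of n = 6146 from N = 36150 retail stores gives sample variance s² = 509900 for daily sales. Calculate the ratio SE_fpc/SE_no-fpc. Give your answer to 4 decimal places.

0.9110

f = n/N = 6146/36150 = 0.17001383.
SE_no-fpc = √(s²/n) = 9.1084867; SE_fpc = √((1−f)s²/n) = 8.2981572.
Ratio = √(1−f) = 0.91103577.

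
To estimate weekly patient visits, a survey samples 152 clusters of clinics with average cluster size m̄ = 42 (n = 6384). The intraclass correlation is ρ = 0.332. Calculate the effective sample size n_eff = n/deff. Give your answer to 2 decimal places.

deff = 1 + (42 − 1)·0.332 = 1 + 13.612 = 14.612.
n_eff = 6384 / 14.612 = 436.90.

436.90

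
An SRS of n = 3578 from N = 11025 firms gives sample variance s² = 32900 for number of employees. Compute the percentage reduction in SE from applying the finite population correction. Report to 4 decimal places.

f = n/N = 3578/11025 = 0.32453515.
SE_no-fpc = √(s²/n) = 3.0323392; SE_fpc = √((1−f)s²/n) = 2.4921786.
Ratio = √(1−f) = 0.82186669. Reduction = 100·(1 − 0.82186669) = 17.8133%.

17.8133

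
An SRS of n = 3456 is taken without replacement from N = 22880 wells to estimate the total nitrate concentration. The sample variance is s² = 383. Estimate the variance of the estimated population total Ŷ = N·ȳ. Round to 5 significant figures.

4.9252 × 10^7

Var(Ŷ) = N²·Var(ȳ) = N²·(1 − n/N)·s²/n.
f = 3456/22880 = 0.15104895; Var(ȳ) = 0.84895105·383/3456 = 0.094082249.
Var(Ŷ) = 22880² · 0.094082249 = 4.925153 × 10^7.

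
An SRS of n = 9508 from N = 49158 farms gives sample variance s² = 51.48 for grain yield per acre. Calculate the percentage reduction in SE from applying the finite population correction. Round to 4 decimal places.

f = n/N = 9508/49158 = 0.19341714.
SE_no-fpc = √(s²/n) = 0.073582524; SE_fpc = √((1−f)s²/n) = 0.066084434.
Ratio = √(1−f) = 0.89809958. Reduction = 100·(1 − 0.89809958) = 10.1900%.

10.1900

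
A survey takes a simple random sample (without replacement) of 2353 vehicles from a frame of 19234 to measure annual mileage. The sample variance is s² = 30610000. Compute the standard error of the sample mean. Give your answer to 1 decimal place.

106.9

Under SRS without replacement, Var(ȳ) = (1 − f)·s²/n with f = n/N = 2353/19234 = 0.12233545.
Var(ȳ) = (1 − 0.12233545)·30610000/2353 = 0.87766455·13008.925 = 11417.472.
SE(ȳ) = √(11417.472) = 106.9.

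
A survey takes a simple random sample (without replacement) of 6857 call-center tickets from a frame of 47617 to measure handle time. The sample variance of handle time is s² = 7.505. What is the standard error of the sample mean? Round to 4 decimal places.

0.0306

Under SRS without replacement, Var(ȳ) = (1 − f)·s²/n with f = n/N = 6857/47617 = 0.14400319.
Var(ȳ) = (1 − 0.14400319)·7.505/6857 = 0.85599681·0.001094502 = 9.3689019 × 10^-4.
SE(ȳ) = √(9.3689019 × 10^-4) = 0.0306.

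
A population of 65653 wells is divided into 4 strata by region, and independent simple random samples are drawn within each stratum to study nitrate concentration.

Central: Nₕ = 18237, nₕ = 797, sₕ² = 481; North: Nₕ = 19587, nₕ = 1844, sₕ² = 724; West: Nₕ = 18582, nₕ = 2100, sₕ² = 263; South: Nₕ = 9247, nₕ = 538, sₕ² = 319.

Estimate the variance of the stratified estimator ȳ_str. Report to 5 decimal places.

0.09617

Var(ȳ_str) = Σₕ Wₕ²(1 − fₕ)sₕ²/nₕ with Wₕ = Nₕ/N, N = 65653.
Central: Wₕ = 0.27777862; term = 0.27777862²·(1 − 0.04370236)·481/797 = 0.044532542.
North: Wₕ = 0.29834128; term = 0.29834128²·(1 − 0.09414408)·724/1844 = 0.031656542.
West: Wₕ = 0.28303352; term = 0.28303352²·(1 − 0.11301259)·263/2100 = 0.0088987636.
South: Wₕ = 0.14084657; term = 0.14084657²·(1 − 0.05818103)·319/538 = 0.01107818.
Sum = 0.096166028.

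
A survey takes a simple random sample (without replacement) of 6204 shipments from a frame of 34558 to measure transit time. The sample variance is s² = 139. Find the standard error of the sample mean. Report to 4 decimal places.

Under SRS without replacement, Var(ȳ) = (1 − f)·s²/n with f = n/N = 6204/34558 = 0.17952428.
Var(ȳ) = (1 − 0.17952428)·139/6204 = 0.82047572·0.0224049 = 0.018382677.
SE(ȳ) = √(0.018382677) = 0.1356.

0.1356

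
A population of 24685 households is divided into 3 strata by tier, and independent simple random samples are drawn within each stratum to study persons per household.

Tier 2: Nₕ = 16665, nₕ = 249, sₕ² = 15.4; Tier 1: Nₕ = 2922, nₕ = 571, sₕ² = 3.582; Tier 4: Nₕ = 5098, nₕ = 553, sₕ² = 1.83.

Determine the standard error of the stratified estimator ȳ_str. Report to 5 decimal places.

0.16722

Var(ȳ_str) = Σₕ Wₕ²(1 − fₕ)sₕ²/nₕ with Wₕ = Nₕ/N, N = 24685.
Tier 2: Wₕ = 0.67510634; term = 0.67510634²·(1 − 0.01494149)·15.4/249 = 0.027766924.
Tier 1: Wₕ = 0.11837148; term = 0.11837148²·(1 − 0.19541410)·3.582/571 = 7.0722247 × 10^-5.
Tier 4: Wₕ = 0.20652218; term = 0.20652218²·(1 − 0.10847391)·1.83/553 = 1.2583267 × 10^-4.
Sum = 0.027963479.
SE = √(0.027963479) = 0.16722.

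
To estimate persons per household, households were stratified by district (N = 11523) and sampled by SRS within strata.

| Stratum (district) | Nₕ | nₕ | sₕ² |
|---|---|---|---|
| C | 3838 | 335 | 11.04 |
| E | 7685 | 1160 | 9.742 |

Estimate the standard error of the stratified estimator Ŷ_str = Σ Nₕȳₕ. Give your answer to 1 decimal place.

Var(Ŷ_str) = Σₕ Nₕ²(1 − fₕ)sₕ²/nₕ.
C: 3838²·(1 − 335/3838)·11.04/335 = 443066.97.
E: 7685²·(1 − 1160/7685)·9.742/1160 = 421128.39.
Sum = 864195.36.
SE = √(864195.36) = 929.6.

929.6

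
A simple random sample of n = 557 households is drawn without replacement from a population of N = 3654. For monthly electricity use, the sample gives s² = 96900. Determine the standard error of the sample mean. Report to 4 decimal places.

12.1428

Under SRS without replacement, Var(ȳ) = (1 − f)·s²/n with f = n/N = 557/3654 = 0.15243569.
Var(ȳ) = (1 − 0.15243569)·96900/557 = 0.84756431·173.96768 = 147.4488.
SE(ȳ) = √(147.4488) = 12.1428.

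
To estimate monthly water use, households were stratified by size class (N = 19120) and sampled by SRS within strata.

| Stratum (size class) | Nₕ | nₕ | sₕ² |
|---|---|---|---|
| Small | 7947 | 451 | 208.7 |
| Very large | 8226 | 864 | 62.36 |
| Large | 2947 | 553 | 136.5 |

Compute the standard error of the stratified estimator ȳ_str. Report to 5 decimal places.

0.30352

Var(ȳ_str) = Σₕ Wₕ²(1 − fₕ)sₕ²/nₕ with Wₕ = Nₕ/N, N = 19120.
Small: Wₕ = 0.41563808; term = 0.41563808²·(1 − 0.05675098)·208.7/451 = 0.075405482.
Very large: Wₕ = 0.43023013; term = 0.43023013²·(1 − 0.10503282)·62.36/864 = 0.011956418.
Large: Wₕ = 0.15413180; term = 0.15413180²·(1 − 0.18764846)·136.5/553 = 0.0047636081.
Sum = 0.092125508.
SE = √(0.092125508) = 0.30352.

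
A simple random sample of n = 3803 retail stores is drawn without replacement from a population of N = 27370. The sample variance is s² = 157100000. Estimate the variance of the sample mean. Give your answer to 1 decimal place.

35569.6

Under SRS without replacement, Var(ȳ) = (1 − f)·s²/n with f = n/N = 3803/27370 = 0.13894775.
Var(ȳ) = (1 − 0.13894775)·157100000/3803 = 0.86105225·41309.493 = 35569.631.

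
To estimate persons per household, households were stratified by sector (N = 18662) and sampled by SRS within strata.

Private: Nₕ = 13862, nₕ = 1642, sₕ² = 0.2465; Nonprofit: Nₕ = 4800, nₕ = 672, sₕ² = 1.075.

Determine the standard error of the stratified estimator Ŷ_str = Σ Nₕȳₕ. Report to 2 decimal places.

Var(Ŷ_str) = Σₕ Nₕ²(1 − fₕ)sₕ²/nₕ.
Private: 13862²·(1 − 1642/13862)·0.2465/1642 = 25429.679.
Nonprofit: 4800²·(1 − 672/4800)·1.075/672 = 31697.143.
Sum = 57126.822.
SE = √(57126.822) = 239.01.

239.01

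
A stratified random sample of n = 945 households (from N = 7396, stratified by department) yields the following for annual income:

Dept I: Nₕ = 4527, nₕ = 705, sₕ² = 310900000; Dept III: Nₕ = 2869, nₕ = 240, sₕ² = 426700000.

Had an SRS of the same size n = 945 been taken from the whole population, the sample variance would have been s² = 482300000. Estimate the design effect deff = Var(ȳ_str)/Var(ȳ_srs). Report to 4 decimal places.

Var(ȳ_str) = Σ Wₕ²(1−fₕ)sₕ²/nₕ with Wₕ = Nₕ/7396:
  Dept I: (4527/7396)²·(1−705/4527)·310900000/705 = 139488.68
  Dept III: (2869/7396)²·(1−240/2869)·426700000/240 = 245153.86
  → Var(ȳ_str) = 384642.54.
Var(ȳ_srs) = (1 − 945/7396)·482300000/945 = 445159.45.
deff = 384642.54 / 445159.45 = 0.8641.

0.8641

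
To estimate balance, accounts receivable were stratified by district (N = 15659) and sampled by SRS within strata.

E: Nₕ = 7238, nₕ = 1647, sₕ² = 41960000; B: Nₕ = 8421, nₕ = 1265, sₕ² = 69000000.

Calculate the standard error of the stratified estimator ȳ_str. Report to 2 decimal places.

132.70

Var(ȳ_str) = Σₕ Wₕ²(1 − fₕ)sₕ²/nₕ with Wₕ = Nₕ/N, N = 15659.
E: Wₕ = 0.46222620; term = 0.46222620²·(1 − 0.22754905)·41960000/1647 = 4204.5731.
B: Wₕ = 0.53777380; term = 0.53777380²·(1 − 0.15021969)·69000000/1265 = 13404.929.
Sum = 17609.502.
SE = √(17609.502) = 132.70.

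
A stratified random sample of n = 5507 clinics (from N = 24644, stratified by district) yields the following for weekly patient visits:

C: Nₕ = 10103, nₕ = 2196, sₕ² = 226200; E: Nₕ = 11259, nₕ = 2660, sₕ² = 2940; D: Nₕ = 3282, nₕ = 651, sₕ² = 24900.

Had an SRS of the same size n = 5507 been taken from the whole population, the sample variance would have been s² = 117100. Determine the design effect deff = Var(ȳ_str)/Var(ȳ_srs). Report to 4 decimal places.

Var(ȳ_str) = Σ Wₕ²(1−fₕ)sₕ²/nₕ with Wₕ = Nₕ/24644:
  C: (10103/24644)²·(1−2196/10103)·226200/2196 = 13.548773
  E: (11259/24644)²·(1−2660/11259)·2940/2660 = 0.17619398
  D: (3282/24644)²·(1−651/3282)·24900/651 = 0.54382026
  → Var(ȳ_str) = 14.268787.
Var(ȳ_srs) = (1 − 5507/24644)·117100/5507 = 16.512182.
deff = 14.268787 / 16.512182 = 0.8641.

0.8641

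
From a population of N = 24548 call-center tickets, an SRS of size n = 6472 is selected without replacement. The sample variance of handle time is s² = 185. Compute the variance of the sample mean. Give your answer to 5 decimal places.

Under SRS without replacement, Var(ȳ) = (1 − f)·s²/n with f = n/N = 6472/24548 = 0.26364673.
Var(ȳ) = (1 − 0.26364673)·185/6472 = 0.73635327·0.028584672 = 0.021048417.

0.02105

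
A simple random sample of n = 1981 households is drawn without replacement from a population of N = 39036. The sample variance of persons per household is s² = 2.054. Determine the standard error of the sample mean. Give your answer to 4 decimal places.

0.0314

Under SRS without replacement, Var(ȳ) = (1 − f)·s²/n with f = n/N = 1981/39036 = 0.05074803.
Var(ȳ) = (1 − 0.05074803)·2.054/1981 = 0.94925197·0.0010368501 = 9.8423198 × 10^-4.
SE(ȳ) = √(9.8423198 × 10^-4) = 0.0314.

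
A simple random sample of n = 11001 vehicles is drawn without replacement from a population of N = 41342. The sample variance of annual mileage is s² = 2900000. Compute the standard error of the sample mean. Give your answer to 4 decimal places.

13.9092

Under SRS without replacement, Var(ȳ) = (1 − f)·s²/n with f = n/N = 11001/41342 = 0.26609743.
Var(ȳ) = (1 − 0.26609743)·2900000/11001 = 0.73390257·263.6124 = 193.46582.
SE(ȳ) = √(193.46582) = 13.9092.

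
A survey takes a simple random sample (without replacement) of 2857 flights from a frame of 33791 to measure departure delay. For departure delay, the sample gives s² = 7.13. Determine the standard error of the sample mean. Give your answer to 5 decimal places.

Under SRS without replacement, Var(ȳ) = (1 − f)·s²/n with f = n/N = 2857/33791 = 0.08454914.
Var(ȳ) = (1 − 0.08454914)·7.13/2857 = 0.91545086·0.0024956248 = 0.0022846219.
SE(ȳ) = √(0.0022846219) = 0.04780.

0.04780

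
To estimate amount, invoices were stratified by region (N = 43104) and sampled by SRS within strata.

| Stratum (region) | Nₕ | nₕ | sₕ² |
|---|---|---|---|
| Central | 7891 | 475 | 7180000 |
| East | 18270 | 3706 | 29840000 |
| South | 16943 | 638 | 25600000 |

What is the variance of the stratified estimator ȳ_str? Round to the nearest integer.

7595

Var(ȳ_str) = Σₕ Wₕ²(1 − fₕ)sₕ²/nₕ with Wₕ = Nₕ/N, N = 43104.
Central: Wₕ = 0.18306886; term = 0.18306886²·(1 − 0.06019516)·7180000/475 = 476.0992.
East: Wₕ = 0.42385857; term = 0.42385857²·(1 − 0.20284620)·29840000/3706 = 1153.1279.
South: Wₕ = 0.39307257; term = 0.39307257²·(1 − 0.03765567)·25600000/638 = 5966.1649.
Sum = 7595.392.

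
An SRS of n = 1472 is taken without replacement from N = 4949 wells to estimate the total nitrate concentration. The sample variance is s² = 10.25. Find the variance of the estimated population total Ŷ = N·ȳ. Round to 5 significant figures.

119820

Var(Ŷ) = N²·Var(ȳ) = N²·(1 − n/N)·s²/n.
f = 1472/4949 = 0.29743383; Var(ȳ) = 0.70256617·10.25/1472 = 0.0048921897.
Var(Ŷ) = 4949² · 0.0048921897 = 119822.45.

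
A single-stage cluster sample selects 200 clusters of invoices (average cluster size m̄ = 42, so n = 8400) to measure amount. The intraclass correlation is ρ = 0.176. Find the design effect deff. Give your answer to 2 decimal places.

8.22

deff = 1 + (42 − 1)·0.176 = 1 + 7.216 = 8.216.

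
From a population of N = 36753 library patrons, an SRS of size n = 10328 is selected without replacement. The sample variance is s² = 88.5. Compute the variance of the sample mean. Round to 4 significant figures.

0.006161

Under SRS without replacement, Var(ȳ) = (1 − f)·s²/n with f = n/N = 10328/36753 = 0.28101107.
Var(ȳ) = (1 − 0.28101107)·88.5/10328 = 0.71898893·0.0085689388 = 0.0061609721.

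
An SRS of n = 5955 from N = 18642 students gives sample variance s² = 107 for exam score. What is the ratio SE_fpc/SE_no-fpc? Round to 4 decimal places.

0.8250

f = n/N = 5955/18642 = 0.31943997.
SE_no-fpc = √(s²/n) = 0.13404512; SE_fpc = √((1−f)s²/n) = 0.11058194.
Ratio = √(1−f) = 0.82496062.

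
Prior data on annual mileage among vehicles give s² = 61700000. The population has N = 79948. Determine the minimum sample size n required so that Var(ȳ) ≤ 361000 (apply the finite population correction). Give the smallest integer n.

171

Without fpc, n₀ = s²/D = 61700000/361000 = 170.9141.
With fpc, (1 − n/N)·s²/n ≤ D requires n ≥ n₀/(1 + n₀/N) = 170.9141/(1 + 170.9141/79948) = 170.5495.
Rounding up, n = 171.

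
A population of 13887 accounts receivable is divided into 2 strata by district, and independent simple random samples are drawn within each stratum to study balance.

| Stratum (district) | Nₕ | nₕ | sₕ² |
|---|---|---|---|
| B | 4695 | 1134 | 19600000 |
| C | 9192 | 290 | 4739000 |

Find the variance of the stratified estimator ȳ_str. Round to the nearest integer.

8432

Var(ȳ_str) = Σₕ Wₕ²(1 − fₕ)sₕ²/nₕ with Wₕ = Nₕ/N, N = 13887.
B: Wₕ = 0.33808598; term = 0.33808598²·(1 − 0.24153355)·19600000/1134 = 1498.4205.
C: Wₕ = 0.66191402; term = 0.66191402²·(1 − 0.03154917)·4739000/290 = 6933.7702.
Sum = 8432.1907.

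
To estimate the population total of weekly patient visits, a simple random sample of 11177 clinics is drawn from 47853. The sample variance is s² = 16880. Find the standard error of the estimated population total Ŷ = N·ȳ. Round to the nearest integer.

Var(Ŷ) = N²·Var(ȳ) = N²·(1 − n/N)·s²/n.
f = 11177/47853 = 0.23356947; Var(ȳ) = 0.76643053·16880/11177 = 1.1574973.
Var(Ŷ) = 47853² · 1.1574973 = 2.6505642 × 10^9.
SE(Ŷ) = √(2.6505642 × 10^9) = 51484.

51484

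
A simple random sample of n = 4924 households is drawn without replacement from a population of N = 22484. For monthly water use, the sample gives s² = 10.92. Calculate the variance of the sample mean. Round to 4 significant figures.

0.001732

Under SRS without replacement, Var(ȳ) = (1 − f)·s²/n with f = n/N = 4924/22484 = 0.21900018.
Var(ȳ) = (1 − 0.21900018)·10.92/4924 = 0.78099982·0.0022177092 = 0.0017320305.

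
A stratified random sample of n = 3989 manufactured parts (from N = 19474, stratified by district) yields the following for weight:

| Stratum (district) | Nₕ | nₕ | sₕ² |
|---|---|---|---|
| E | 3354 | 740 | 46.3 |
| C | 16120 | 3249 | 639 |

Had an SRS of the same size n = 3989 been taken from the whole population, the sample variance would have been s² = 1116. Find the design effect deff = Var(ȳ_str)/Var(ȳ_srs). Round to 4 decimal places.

0.4902

Var(ȳ_str) = Σ Wₕ²(1−fₕ)sₕ²/nₕ with Wₕ = Nₕ/19474:
  E: (3354/19474)²·(1−740/3354)·46.3/740 = 0.0014464638
  C: (16120/19474)²·(1−3249/16120)·639/3249 = 0.10760145
  → Var(ȳ_str) = 0.10904791.
Var(ȳ_srs) = (1 − 3989/19474)·1116/3989 = 0.22246219.
deff = 0.10904791 / 0.22246219 = 0.4902.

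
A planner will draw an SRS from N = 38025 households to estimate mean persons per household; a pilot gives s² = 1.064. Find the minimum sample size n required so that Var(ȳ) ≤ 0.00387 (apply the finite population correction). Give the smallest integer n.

Without fpc, n₀ = s²/D = 1.064/0.00387 = 274.9354.
With fpc, (1 − n/N)·s²/n ≤ D requires n ≥ n₀/(1 + n₀/N) = 274.9354/(1 + 274.9354/38025) = 272.9618.
Rounding up, n = 273.

273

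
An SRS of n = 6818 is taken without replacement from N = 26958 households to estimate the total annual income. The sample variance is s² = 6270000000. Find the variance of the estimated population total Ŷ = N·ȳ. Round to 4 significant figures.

4.993 × 10^14

Var(Ŷ) = N²·Var(ȳ) = N²·(1 − n/N)·s²/n.
f = 6818/26958 = 0.25291194; Var(ȳ) = 0.74708806·6270000000/6818 = 687040.5.
Var(Ŷ) = 26958² · 687040.5 = 4.9929553 × 10^14.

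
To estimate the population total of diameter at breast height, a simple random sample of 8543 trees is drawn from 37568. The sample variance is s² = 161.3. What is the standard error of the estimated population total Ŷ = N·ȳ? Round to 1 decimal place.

4537.4

Var(Ŷ) = N²·Var(ȳ) = N²·(1 − n/N)·s²/n.
f = 8543/37568 = 0.22740098; Var(ȳ) = 0.77259902·161.3/8543 = 0.014587407.
Var(Ŷ) = 37568² · 0.014587407 = 2.0588004 × 10^7.
SE(Ŷ) = √(2.0588004 × 10^7) = 4537.4.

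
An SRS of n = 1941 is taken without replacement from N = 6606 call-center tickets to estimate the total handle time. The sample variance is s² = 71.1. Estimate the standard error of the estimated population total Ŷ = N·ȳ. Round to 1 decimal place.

Var(Ŷ) = N²·Var(ȳ) = N²·(1 − n/N)·s²/n.
f = 1941/6606 = 0.29382380; Var(ȳ) = 0.70617620·71.1/1941 = 0.02586766.
Var(Ŷ) = 6606² · 0.02586766 = 1.1288449 × 10^6.
SE(Ŷ) = √(1.1288449 × 10^6) = 1062.5.

1062.5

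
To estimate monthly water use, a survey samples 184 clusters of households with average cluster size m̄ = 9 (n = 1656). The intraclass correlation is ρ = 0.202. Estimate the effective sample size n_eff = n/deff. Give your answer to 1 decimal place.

deff = 1 + (9 − 1)·0.202 = 1 + 1.616 = 2.616.
n_eff = 1656 / 2.616 = 633.0.

633.0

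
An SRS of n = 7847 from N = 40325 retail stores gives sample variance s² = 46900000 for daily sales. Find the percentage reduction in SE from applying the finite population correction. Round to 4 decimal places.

10.2556

f = n/N = 7847/40325 = 0.19459392.
SE_no-fpc = √(s²/n) = 77.309808; SE_fpc = √((1−f)s²/n) = 69.381238.
Ratio = √(1−f) = 0.89744419. Reduction = 100·(1 − 0.89744419) = 10.2556%.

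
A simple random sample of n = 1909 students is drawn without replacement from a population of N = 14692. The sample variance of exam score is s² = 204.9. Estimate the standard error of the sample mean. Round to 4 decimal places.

Under SRS without replacement, Var(ȳ) = (1 − f)·s²/n with f = n/N = 1909/14692 = 0.12993466.
Var(ȳ) = (1 − 0.12993466)·204.9/1909 = 0.87006534·0.10733368 = 0.093387317.
SE(ȳ) = √(0.093387317) = 0.3056.

0.3056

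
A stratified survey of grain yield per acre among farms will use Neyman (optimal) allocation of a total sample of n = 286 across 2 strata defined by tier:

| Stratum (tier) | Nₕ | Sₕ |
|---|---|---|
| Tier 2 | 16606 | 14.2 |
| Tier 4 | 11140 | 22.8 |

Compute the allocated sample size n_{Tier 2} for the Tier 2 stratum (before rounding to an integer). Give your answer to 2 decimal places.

Neyman allocation: nₕ = n·NₕSₕ / Σⱼ NⱼSⱼ.
Σ NⱼSⱼ = 16606·14.2 + 11140·22.8 = 489797.2.
n_{Tier 2} = 286·16606·14.2 / 489797.2 = 137.69.

137.69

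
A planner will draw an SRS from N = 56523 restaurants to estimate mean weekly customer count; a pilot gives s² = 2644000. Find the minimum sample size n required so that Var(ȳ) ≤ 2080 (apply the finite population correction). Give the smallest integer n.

Without fpc, n₀ = s²/D = 2644000/2080 = 1271.1538.
With fpc, (1 − n/N)·s²/n ≤ D requires n ≥ n₀/(1 + n₀/N) = 1271.1538/(1 + 1271.1538/56523) = 1243.1954.
Rounding up, n = 1244.

1244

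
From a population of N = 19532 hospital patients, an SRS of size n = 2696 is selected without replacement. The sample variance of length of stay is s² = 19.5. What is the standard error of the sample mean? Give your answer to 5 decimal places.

0.07896

Under SRS without replacement, Var(ȳ) = (1 − f)·s²/n with f = n/N = 2696/19532 = 0.13802990.
Var(ȳ) = (1 − 0.13802990)·19.5/2696 = 0.86197010·0.0072329377 = 0.006234576.
SE(ȳ) = √(0.006234576) = 0.07896.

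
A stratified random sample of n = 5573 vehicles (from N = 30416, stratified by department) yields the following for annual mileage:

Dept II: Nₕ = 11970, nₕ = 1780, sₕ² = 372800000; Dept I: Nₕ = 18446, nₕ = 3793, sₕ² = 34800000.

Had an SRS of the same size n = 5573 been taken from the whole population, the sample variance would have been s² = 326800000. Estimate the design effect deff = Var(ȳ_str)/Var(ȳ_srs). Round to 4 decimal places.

Var(ȳ_str) = Σ Wₕ²(1−fₕ)sₕ²/nₕ with Wₕ = Nₕ/30416:
  Dept II: (11970/30416)²·(1−1780/11970)·372800000/1780 = 27613.41
  Dept I: (18446/30416)²·(1−3793/18446)·34800000/3793 = 2680.5318
  → Var(ȳ_str) = 30293.942.
Var(ȳ_srs) = (1 − 5573/30416)·326800000/5573 = 47895.526.
deff = 30293.942 / 47895.526 = 0.6325.

0.6325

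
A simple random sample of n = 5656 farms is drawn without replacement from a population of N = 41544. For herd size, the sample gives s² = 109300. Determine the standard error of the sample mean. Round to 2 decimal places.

4.09

Under SRS without replacement, Var(ȳ) = (1 − f)·s²/n with f = n/N = 5656/41544 = 0.13614481.
Var(ȳ) = (1 − 0.13614481)·109300/5656 = 0.86385519·19.324611 = 16.693666.
SE(ȳ) = √(16.693666) = 4.09.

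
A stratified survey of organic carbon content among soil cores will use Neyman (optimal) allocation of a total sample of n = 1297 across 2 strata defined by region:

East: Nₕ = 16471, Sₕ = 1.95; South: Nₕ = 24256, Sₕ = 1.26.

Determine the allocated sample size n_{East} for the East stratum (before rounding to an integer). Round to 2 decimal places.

664.60

Neyman allocation: nₕ = n·NₕSₕ / Σⱼ NⱼSⱼ.
Σ NⱼSⱼ = 16471·1.95 + 24256·1.26 = 62681.01.
n_{East} = 1297·16471·1.95 / 62681.01 = 664.60.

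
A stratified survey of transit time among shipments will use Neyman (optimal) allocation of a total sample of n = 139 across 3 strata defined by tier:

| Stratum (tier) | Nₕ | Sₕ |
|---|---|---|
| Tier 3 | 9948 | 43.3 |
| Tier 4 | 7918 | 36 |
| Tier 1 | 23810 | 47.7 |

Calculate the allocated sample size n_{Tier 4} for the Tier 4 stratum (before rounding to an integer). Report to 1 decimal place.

Neyman allocation: nₕ = n·NₕSₕ / Σⱼ NⱼSⱼ.
Σ NⱼSⱼ = 9948·43.3 + 7918·36 + 23810·47.7 = 1.8515334 × 10^6.
n_{Tier 4} = 139·7918·36 / (1.8515334 × 10^6) = 21.4.

21.4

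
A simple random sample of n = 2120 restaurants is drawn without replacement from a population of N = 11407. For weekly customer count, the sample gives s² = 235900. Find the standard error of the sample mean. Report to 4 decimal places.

9.5181

Under SRS without replacement, Var(ȳ) = (1 − f)·s²/n with f = n/N = 2120/11407 = 0.18585079.
Var(ȳ) = (1 − 0.18585079)·235900/2120 = 0.81414921·111.27358 = 90.593301.
SE(ȳ) = √(90.593301) = 9.5181.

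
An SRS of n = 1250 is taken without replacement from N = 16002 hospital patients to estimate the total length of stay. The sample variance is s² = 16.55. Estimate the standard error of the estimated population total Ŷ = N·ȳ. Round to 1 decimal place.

Var(Ŷ) = N²·Var(ȳ) = N²·(1 − n/N)·s²/n.
f = 1250/16002 = 0.07811524; Var(ȳ) = 0.92188476·16.55/1250 = 0.012205754.
Var(Ŷ) = 16002² · 0.012205754 = 3.1254542 × 10^6.
SE(Ŷ) = √(3.1254542 × 10^6) = 1767.9.

1767.9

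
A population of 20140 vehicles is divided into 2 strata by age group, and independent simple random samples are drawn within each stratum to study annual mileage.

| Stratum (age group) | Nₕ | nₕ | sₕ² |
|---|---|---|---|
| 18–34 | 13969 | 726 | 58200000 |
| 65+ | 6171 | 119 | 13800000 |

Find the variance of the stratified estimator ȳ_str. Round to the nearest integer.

Var(ȳ_str) = Σₕ Wₕ²(1 − fₕ)sₕ²/nₕ with Wₕ = Nₕ/N, N = 20140.
18–34: Wₕ = 0.69359484; term = 0.69359484²·(1 − 0.05197222)·58200000/726 = 36561.089.
65+: Wₕ = 0.30640516; term = 0.30640516²·(1 − 0.01928375)·13800000/119 = 10677.453.
Sum = 47238.542.

47239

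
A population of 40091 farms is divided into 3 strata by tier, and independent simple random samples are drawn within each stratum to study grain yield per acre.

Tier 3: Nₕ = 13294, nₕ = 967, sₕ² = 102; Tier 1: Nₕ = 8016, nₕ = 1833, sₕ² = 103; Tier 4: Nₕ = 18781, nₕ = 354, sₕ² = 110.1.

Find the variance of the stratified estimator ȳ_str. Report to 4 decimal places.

Var(ȳ_str) = Σₕ Wₕ²(1 − fₕ)sₕ²/nₕ with Wₕ = Nₕ/N, N = 40091.
Tier 3: Wₕ = 0.33159562; term = 0.33159562²·(1 − 0.07273958)·102/967 = 0.010754568.
Tier 1: Wₕ = 0.19994512; term = 0.19994512²·(1 − 0.22866766)·103/1833 = 0.0017327581.
Tier 4: Wₕ = 0.46845926; term = 0.46845926²·(1 − 0.01884884)·110.1/354 = 0.066967429.
Sum = 0.079454755.

0.0795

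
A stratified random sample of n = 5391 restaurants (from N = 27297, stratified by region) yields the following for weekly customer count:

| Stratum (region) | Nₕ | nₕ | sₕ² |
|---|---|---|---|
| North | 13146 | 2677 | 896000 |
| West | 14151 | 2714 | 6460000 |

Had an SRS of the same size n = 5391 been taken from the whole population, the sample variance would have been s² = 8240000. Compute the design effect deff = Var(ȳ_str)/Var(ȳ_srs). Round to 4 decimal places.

0.4719

Var(ȳ_str) = Σ Wₕ²(1−fₕ)sₕ²/nₕ with Wₕ = Nₕ/27297:
  North: (13146/27297)²·(1−2677/13146)·896000/2677 = 61.819947
  West: (14151/27297)²·(1−2714/14151)·6460000/2714 = 517.00184
  → Var(ȳ_str) = 578.82179.
Var(ȳ_srs) = (1 − 5391/27297)·8240000/5391 = 1226.6087.
deff = 578.82179 / 1226.6087 = 0.4719.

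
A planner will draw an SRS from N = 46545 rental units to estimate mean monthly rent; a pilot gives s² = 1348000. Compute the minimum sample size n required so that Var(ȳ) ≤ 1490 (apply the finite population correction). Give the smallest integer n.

Without fpc, n₀ = s²/D = 1348000/1490 = 904.6980.
With fpc, (1 − n/N)·s²/n ≤ D requires n ≥ n₀/(1 + n₀/N) = 904.6980/(1 + 904.6980/46545) = 887.4486.
Rounding up, n = 888.

888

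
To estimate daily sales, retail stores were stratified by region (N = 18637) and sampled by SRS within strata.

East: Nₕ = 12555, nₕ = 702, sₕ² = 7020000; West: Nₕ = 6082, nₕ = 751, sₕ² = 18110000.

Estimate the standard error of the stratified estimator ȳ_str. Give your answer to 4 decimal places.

80.8422

Var(ȳ_str) = Σₕ Wₕ²(1 − fₕ)sₕ²/nₕ with Wₕ = Nₕ/N, N = 18637.
East: Wₕ = 0.67365992; term = 0.67365992²·(1 − 0.05591398)·7020000/702 = 4284.4294.
West: Wₕ = 0.32634008; term = 0.32634008²·(1 − 0.12347912)·18110000/751 = 2251.0316.
Sum = 6535.461.
SE = √(6535.461) = 80.8422.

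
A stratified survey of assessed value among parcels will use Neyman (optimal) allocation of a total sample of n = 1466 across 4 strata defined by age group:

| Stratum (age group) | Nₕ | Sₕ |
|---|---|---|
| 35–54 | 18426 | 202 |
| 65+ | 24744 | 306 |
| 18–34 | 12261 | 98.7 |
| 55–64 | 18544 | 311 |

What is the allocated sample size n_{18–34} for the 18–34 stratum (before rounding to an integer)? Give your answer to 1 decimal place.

Neyman allocation: nₕ = n·NₕSₕ / Σⱼ NⱼSⱼ.
Σ NⱼSⱼ = 18426·202 + 24744·306 + 12261·98.7 + 18544·311 = 1.8271061 × 10^7.
n_{18–34} = 1466·12261·98.7 / (1.8271061 × 10^7) = 97.1.

97.1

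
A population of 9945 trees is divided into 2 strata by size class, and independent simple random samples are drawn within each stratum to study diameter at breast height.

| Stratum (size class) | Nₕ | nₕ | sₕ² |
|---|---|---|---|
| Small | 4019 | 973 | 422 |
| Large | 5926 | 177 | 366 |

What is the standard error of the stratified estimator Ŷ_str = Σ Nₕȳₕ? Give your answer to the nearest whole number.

Var(Ŷ_str) = Σₕ Nₕ²(1 − fₕ)sₕ²/nₕ.
Small: 4019²·(1 − 973/4019)·422/973 = 5.3094253 × 10^6.
Large: 5926²·(1 − 177/5926)·366/177 = 7.0446882 × 10^7.
Sum = 7.5756307 × 10^7.
SE = √(7.5756307 × 10^7) = 8704.

8704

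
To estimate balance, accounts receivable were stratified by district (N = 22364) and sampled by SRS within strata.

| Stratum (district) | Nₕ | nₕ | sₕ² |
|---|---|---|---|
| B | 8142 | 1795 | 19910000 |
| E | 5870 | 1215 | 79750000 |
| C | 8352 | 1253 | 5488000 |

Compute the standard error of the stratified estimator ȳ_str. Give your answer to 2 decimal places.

Var(ȳ_str) = Σₕ Wₕ²(1 − fₕ)sₕ²/nₕ with Wₕ = Nₕ/N, N = 22364.
B: Wₕ = 0.36406725; term = 0.36406725²·(1 − 0.22046180)·19910000/1795 = 1146.0602.
E: Wₕ = 0.26247541; term = 0.26247541²·(1 − 0.20698467)·79750000/1215 = 3586.0243.
C: Wₕ = 0.37345734; term = 0.37345734²·(1 − 0.15002395)·5488000/1253 = 519.22037.
Sum = 5251.3049.
SE = √(5251.3049) = 72.47.

72.47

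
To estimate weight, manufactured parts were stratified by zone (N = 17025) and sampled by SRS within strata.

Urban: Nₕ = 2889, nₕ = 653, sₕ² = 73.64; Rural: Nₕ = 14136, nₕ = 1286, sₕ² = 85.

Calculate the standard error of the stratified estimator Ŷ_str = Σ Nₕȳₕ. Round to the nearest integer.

Var(Ŷ_str) = Σₕ Nₕ²(1 − fₕ)sₕ²/nₕ.
Urban: 2889²·(1 − 653/2889)·73.64/653 = 728483.87.
Rural: 14136²·(1 − 1286/14136)·85/1286 = 1.2006257 × 10^7.
Sum = 1.2734741 × 10^7.
SE = √(1.2734741 × 10^7) = 3569.

3569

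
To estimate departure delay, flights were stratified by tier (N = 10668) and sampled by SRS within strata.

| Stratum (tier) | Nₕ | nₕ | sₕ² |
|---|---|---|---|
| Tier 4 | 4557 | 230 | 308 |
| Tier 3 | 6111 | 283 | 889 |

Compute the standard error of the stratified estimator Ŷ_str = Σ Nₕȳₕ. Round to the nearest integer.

Var(Ŷ_str) = Σₕ Nₕ²(1 − fₕ)sₕ²/nₕ.
Tier 4: 4557²·(1 − 230/4557)·308/230 = 2.640516 × 10^7.
Tier 3: 6111²·(1 − 283/6111)·889/283 = 1.1187863 × 10^8.
Sum = 1.3828379 × 10^8.
SE = √(1.3828379 × 10^8) = 11759.

11759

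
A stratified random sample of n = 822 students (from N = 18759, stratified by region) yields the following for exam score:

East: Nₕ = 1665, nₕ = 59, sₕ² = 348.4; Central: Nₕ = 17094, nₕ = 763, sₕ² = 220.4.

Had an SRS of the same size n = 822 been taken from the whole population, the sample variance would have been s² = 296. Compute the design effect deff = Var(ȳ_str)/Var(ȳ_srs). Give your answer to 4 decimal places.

0.7958

Var(ȳ_str) = Σ Wₕ²(1−fₕ)sₕ²/nₕ with Wₕ = Nₕ/18759:
  East: (1665/18759)²·(1−59/1665)·348.4/59 = 0.044871082
  Central: (17094/18759)²·(1−763/17094)·220.4/763 = 0.22915227
  → Var(ȳ_str) = 0.27402335.
Var(ȳ_srs) = (1 − 822/18759)·296/822 = 0.34431823.
deff = 0.27402335 / 0.34431823 = 0.7958.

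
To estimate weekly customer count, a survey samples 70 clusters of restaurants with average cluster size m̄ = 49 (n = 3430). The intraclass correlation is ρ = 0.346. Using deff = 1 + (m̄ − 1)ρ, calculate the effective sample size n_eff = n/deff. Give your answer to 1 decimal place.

194.8

deff = 1 + (49 − 1)·0.346 = 1 + 16.608 = 17.608.
n_eff = 3430 / 17.608 = 194.8.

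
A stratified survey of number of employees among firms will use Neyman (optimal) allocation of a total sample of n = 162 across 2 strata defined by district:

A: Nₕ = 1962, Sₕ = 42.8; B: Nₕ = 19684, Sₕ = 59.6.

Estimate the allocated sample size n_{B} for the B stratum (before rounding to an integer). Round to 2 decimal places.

151.18

Neyman allocation: nₕ = n·NₕSₕ / Σⱼ NⱼSⱼ.
Σ NⱼSⱼ = 1962·42.8 + 19684·59.6 = 1.25714 × 10^6.
n_{B} = 162·19684·59.6 / (1.25714 × 10^6) = 151.18.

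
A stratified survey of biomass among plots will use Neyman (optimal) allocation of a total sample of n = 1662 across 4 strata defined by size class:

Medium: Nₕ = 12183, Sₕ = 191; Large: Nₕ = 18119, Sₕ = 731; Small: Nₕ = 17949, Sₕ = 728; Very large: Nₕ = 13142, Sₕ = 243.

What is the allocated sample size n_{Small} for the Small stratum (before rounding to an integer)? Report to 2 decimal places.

682.24

Neyman allocation: nₕ = n·NₕSₕ / Σⱼ NⱼSⱼ.
Σ NⱼSⱼ = 12183·191 + 18119·731 + 17949·728 + 13142·243 = 3.183232 × 10^7.
n_{Small} = 1662·17949·728 / (3.183232 × 10^7) = 682.24.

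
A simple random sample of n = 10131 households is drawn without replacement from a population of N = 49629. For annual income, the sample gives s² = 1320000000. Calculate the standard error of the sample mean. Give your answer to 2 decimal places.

322.02

Under SRS without replacement, Var(ȳ) = (1 − f)·s²/n with f = n/N = 10131/49629 = 0.20413468.
Var(ȳ) = (1 − 0.20413468)·1320000000/10131 = 0.79586532·130293.16 = 103695.81.
SE(ȳ) = √(103695.81) = 322.02.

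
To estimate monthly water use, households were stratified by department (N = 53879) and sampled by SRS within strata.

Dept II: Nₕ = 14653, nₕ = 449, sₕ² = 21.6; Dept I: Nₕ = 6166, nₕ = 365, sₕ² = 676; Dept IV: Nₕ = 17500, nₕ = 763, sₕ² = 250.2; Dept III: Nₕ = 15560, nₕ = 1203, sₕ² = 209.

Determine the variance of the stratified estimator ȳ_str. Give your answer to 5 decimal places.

Var(ȳ_str) = Σₕ Wₕ²(1 − fₕ)sₕ²/nₕ with Wₕ = Nₕ/N, N = 53879.
Dept II: Wₕ = 0.27196125; term = 0.27196125²·(1 − 0.03064219)·21.6/449 = 0.0034490983.
Dept I: Wₕ = 0.11444162; term = 0.11444162²·(1 − 0.05919559)·676/365 = 0.02282029.
Dept IV: Wₕ = 0.32480187; term = 0.32480187²·(1 − 0.04360000)·250.2/763 = 0.033085628.
Dept III: Wₕ = 0.28879526; term = 0.28879526²·(1 − 0.07731362)·209/1203 = 0.013369492.
Sum = 0.072724508.

0.07272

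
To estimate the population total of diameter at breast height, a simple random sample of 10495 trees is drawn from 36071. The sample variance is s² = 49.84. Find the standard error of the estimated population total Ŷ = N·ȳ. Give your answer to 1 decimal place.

Var(Ŷ) = N²·Var(ȳ) = N²·(1 − n/N)·s²/n.
f = 10495/36071 = 0.29095395; Var(ȳ) = 0.70904605·49.84/10495 = 0.0033672087.
Var(Ŷ) = 36071² · 0.0033672087 = 4.3811326 × 10^6.
SE(Ŷ) = √(4.3811326 × 10^6) = 2093.1.

2093.1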